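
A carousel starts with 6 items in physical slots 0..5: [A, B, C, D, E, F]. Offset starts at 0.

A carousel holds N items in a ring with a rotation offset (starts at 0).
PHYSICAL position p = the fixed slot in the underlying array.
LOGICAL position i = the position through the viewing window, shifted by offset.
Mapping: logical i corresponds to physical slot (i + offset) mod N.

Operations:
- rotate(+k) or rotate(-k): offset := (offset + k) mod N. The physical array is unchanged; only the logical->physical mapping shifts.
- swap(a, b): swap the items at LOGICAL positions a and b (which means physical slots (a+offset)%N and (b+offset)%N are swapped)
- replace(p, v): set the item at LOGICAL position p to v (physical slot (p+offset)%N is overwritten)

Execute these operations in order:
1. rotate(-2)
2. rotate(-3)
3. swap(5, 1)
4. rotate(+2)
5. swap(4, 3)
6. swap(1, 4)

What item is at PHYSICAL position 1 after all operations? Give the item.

Answer: E

Derivation:
After op 1 (rotate(-2)): offset=4, physical=[A,B,C,D,E,F], logical=[E,F,A,B,C,D]
After op 2 (rotate(-3)): offset=1, physical=[A,B,C,D,E,F], logical=[B,C,D,E,F,A]
After op 3 (swap(5, 1)): offset=1, physical=[C,B,A,D,E,F], logical=[B,A,D,E,F,C]
After op 4 (rotate(+2)): offset=3, physical=[C,B,A,D,E,F], logical=[D,E,F,C,B,A]
After op 5 (swap(4, 3)): offset=3, physical=[B,C,A,D,E,F], logical=[D,E,F,B,C,A]
After op 6 (swap(1, 4)): offset=3, physical=[B,E,A,D,C,F], logical=[D,C,F,B,E,A]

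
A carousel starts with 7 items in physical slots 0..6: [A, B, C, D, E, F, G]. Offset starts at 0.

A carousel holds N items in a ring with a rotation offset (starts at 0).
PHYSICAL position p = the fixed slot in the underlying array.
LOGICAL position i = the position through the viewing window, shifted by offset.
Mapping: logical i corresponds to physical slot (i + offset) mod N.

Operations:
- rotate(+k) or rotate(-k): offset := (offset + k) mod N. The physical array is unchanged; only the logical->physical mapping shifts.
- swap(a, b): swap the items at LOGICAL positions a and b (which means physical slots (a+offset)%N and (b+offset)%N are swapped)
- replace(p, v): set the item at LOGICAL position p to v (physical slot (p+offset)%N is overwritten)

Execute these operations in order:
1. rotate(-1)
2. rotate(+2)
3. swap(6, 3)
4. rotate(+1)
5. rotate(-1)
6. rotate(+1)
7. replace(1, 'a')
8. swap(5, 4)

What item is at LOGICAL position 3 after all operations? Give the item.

After op 1 (rotate(-1)): offset=6, physical=[A,B,C,D,E,F,G], logical=[G,A,B,C,D,E,F]
After op 2 (rotate(+2)): offset=1, physical=[A,B,C,D,E,F,G], logical=[B,C,D,E,F,G,A]
After op 3 (swap(6, 3)): offset=1, physical=[E,B,C,D,A,F,G], logical=[B,C,D,A,F,G,E]
After op 4 (rotate(+1)): offset=2, physical=[E,B,C,D,A,F,G], logical=[C,D,A,F,G,E,B]
After op 5 (rotate(-1)): offset=1, physical=[E,B,C,D,A,F,G], logical=[B,C,D,A,F,G,E]
After op 6 (rotate(+1)): offset=2, physical=[E,B,C,D,A,F,G], logical=[C,D,A,F,G,E,B]
After op 7 (replace(1, 'a')): offset=2, physical=[E,B,C,a,A,F,G], logical=[C,a,A,F,G,E,B]
After op 8 (swap(5, 4)): offset=2, physical=[G,B,C,a,A,F,E], logical=[C,a,A,F,E,G,B]

Answer: F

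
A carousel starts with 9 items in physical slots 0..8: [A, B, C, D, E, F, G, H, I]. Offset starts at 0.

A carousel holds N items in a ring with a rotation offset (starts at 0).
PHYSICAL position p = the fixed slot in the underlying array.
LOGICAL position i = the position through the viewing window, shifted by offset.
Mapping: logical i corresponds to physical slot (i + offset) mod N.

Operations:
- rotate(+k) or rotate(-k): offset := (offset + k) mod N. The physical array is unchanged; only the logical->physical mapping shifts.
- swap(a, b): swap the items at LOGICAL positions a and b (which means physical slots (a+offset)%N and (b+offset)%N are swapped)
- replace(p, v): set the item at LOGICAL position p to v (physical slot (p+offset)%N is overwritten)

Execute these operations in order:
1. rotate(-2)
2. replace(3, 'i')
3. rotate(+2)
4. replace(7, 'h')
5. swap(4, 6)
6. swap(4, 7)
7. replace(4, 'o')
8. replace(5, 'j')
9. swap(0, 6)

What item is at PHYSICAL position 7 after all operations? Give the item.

Answer: G

Derivation:
After op 1 (rotate(-2)): offset=7, physical=[A,B,C,D,E,F,G,H,I], logical=[H,I,A,B,C,D,E,F,G]
After op 2 (replace(3, 'i')): offset=7, physical=[A,i,C,D,E,F,G,H,I], logical=[H,I,A,i,C,D,E,F,G]
After op 3 (rotate(+2)): offset=0, physical=[A,i,C,D,E,F,G,H,I], logical=[A,i,C,D,E,F,G,H,I]
After op 4 (replace(7, 'h')): offset=0, physical=[A,i,C,D,E,F,G,h,I], logical=[A,i,C,D,E,F,G,h,I]
After op 5 (swap(4, 6)): offset=0, physical=[A,i,C,D,G,F,E,h,I], logical=[A,i,C,D,G,F,E,h,I]
After op 6 (swap(4, 7)): offset=0, physical=[A,i,C,D,h,F,E,G,I], logical=[A,i,C,D,h,F,E,G,I]
After op 7 (replace(4, 'o')): offset=0, physical=[A,i,C,D,o,F,E,G,I], logical=[A,i,C,D,o,F,E,G,I]
After op 8 (replace(5, 'j')): offset=0, physical=[A,i,C,D,o,j,E,G,I], logical=[A,i,C,D,o,j,E,G,I]
After op 9 (swap(0, 6)): offset=0, physical=[E,i,C,D,o,j,A,G,I], logical=[E,i,C,D,o,j,A,G,I]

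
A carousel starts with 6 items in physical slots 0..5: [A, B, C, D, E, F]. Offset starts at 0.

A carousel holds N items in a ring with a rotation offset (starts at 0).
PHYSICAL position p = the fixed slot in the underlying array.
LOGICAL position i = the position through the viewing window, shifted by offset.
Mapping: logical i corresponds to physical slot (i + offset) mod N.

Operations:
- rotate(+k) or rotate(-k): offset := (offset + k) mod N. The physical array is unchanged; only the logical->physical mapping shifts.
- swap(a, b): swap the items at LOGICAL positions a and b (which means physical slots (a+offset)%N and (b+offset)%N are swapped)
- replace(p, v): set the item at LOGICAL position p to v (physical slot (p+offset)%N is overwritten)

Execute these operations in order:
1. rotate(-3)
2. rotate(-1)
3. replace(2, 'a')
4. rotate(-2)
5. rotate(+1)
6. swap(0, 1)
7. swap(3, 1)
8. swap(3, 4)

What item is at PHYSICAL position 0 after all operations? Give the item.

After op 1 (rotate(-3)): offset=3, physical=[A,B,C,D,E,F], logical=[D,E,F,A,B,C]
After op 2 (rotate(-1)): offset=2, physical=[A,B,C,D,E,F], logical=[C,D,E,F,A,B]
After op 3 (replace(2, 'a')): offset=2, physical=[A,B,C,D,a,F], logical=[C,D,a,F,A,B]
After op 4 (rotate(-2)): offset=0, physical=[A,B,C,D,a,F], logical=[A,B,C,D,a,F]
After op 5 (rotate(+1)): offset=1, physical=[A,B,C,D,a,F], logical=[B,C,D,a,F,A]
After op 6 (swap(0, 1)): offset=1, physical=[A,C,B,D,a,F], logical=[C,B,D,a,F,A]
After op 7 (swap(3, 1)): offset=1, physical=[A,C,a,D,B,F], logical=[C,a,D,B,F,A]
After op 8 (swap(3, 4)): offset=1, physical=[A,C,a,D,F,B], logical=[C,a,D,F,B,A]

Answer: A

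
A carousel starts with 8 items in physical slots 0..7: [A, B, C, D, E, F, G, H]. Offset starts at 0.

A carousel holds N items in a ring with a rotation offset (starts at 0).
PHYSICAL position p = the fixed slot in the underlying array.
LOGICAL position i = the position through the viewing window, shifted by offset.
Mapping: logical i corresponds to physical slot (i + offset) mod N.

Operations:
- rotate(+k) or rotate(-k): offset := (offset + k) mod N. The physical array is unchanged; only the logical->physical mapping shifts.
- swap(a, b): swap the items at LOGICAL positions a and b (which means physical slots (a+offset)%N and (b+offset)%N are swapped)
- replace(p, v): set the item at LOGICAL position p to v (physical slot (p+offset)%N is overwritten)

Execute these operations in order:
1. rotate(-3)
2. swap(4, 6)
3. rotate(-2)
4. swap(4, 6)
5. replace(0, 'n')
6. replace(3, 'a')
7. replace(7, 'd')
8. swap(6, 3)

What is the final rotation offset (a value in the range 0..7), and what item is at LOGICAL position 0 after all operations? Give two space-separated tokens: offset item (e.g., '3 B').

After op 1 (rotate(-3)): offset=5, physical=[A,B,C,D,E,F,G,H], logical=[F,G,H,A,B,C,D,E]
After op 2 (swap(4, 6)): offset=5, physical=[A,D,C,B,E,F,G,H], logical=[F,G,H,A,D,C,B,E]
After op 3 (rotate(-2)): offset=3, physical=[A,D,C,B,E,F,G,H], logical=[B,E,F,G,H,A,D,C]
After op 4 (swap(4, 6)): offset=3, physical=[A,H,C,B,E,F,G,D], logical=[B,E,F,G,D,A,H,C]
After op 5 (replace(0, 'n')): offset=3, physical=[A,H,C,n,E,F,G,D], logical=[n,E,F,G,D,A,H,C]
After op 6 (replace(3, 'a')): offset=3, physical=[A,H,C,n,E,F,a,D], logical=[n,E,F,a,D,A,H,C]
After op 7 (replace(7, 'd')): offset=3, physical=[A,H,d,n,E,F,a,D], logical=[n,E,F,a,D,A,H,d]
After op 8 (swap(6, 3)): offset=3, physical=[A,a,d,n,E,F,H,D], logical=[n,E,F,H,D,A,a,d]

Answer: 3 n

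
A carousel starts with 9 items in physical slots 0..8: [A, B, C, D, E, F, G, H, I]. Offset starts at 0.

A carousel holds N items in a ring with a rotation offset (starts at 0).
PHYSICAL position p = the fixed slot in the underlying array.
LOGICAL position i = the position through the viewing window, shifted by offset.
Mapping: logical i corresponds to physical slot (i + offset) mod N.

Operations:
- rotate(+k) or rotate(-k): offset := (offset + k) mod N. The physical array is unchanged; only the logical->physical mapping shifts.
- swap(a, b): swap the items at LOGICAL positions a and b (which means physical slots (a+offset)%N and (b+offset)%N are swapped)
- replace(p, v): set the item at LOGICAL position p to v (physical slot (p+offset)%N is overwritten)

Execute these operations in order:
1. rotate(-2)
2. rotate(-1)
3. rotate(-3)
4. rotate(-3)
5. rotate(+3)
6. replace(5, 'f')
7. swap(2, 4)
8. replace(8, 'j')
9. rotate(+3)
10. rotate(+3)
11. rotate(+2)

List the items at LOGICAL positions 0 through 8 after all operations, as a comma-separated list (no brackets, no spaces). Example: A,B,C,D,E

After op 1 (rotate(-2)): offset=7, physical=[A,B,C,D,E,F,G,H,I], logical=[H,I,A,B,C,D,E,F,G]
After op 2 (rotate(-1)): offset=6, physical=[A,B,C,D,E,F,G,H,I], logical=[G,H,I,A,B,C,D,E,F]
After op 3 (rotate(-3)): offset=3, physical=[A,B,C,D,E,F,G,H,I], logical=[D,E,F,G,H,I,A,B,C]
After op 4 (rotate(-3)): offset=0, physical=[A,B,C,D,E,F,G,H,I], logical=[A,B,C,D,E,F,G,H,I]
After op 5 (rotate(+3)): offset=3, physical=[A,B,C,D,E,F,G,H,I], logical=[D,E,F,G,H,I,A,B,C]
After op 6 (replace(5, 'f')): offset=3, physical=[A,B,C,D,E,F,G,H,f], logical=[D,E,F,G,H,f,A,B,C]
After op 7 (swap(2, 4)): offset=3, physical=[A,B,C,D,E,H,G,F,f], logical=[D,E,H,G,F,f,A,B,C]
After op 8 (replace(8, 'j')): offset=3, physical=[A,B,j,D,E,H,G,F,f], logical=[D,E,H,G,F,f,A,B,j]
After op 9 (rotate(+3)): offset=6, physical=[A,B,j,D,E,H,G,F,f], logical=[G,F,f,A,B,j,D,E,H]
After op 10 (rotate(+3)): offset=0, physical=[A,B,j,D,E,H,G,F,f], logical=[A,B,j,D,E,H,G,F,f]
After op 11 (rotate(+2)): offset=2, physical=[A,B,j,D,E,H,G,F,f], logical=[j,D,E,H,G,F,f,A,B]

Answer: j,D,E,H,G,F,f,A,B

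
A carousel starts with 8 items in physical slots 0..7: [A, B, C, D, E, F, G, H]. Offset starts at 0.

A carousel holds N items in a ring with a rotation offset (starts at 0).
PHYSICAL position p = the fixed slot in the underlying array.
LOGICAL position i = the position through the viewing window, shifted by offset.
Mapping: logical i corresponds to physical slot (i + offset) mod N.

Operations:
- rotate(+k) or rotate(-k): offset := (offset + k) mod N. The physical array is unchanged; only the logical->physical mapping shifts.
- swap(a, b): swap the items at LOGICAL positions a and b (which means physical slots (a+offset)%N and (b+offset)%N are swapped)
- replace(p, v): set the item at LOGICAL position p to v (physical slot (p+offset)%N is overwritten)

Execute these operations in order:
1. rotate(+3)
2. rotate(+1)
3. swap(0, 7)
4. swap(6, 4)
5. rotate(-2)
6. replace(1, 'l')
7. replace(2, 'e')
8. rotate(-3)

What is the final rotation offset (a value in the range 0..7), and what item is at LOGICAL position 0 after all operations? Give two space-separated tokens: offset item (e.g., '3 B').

Answer: 7 H

Derivation:
After op 1 (rotate(+3)): offset=3, physical=[A,B,C,D,E,F,G,H], logical=[D,E,F,G,H,A,B,C]
After op 2 (rotate(+1)): offset=4, physical=[A,B,C,D,E,F,G,H], logical=[E,F,G,H,A,B,C,D]
After op 3 (swap(0, 7)): offset=4, physical=[A,B,C,E,D,F,G,H], logical=[D,F,G,H,A,B,C,E]
After op 4 (swap(6, 4)): offset=4, physical=[C,B,A,E,D,F,G,H], logical=[D,F,G,H,C,B,A,E]
After op 5 (rotate(-2)): offset=2, physical=[C,B,A,E,D,F,G,H], logical=[A,E,D,F,G,H,C,B]
After op 6 (replace(1, 'l')): offset=2, physical=[C,B,A,l,D,F,G,H], logical=[A,l,D,F,G,H,C,B]
After op 7 (replace(2, 'e')): offset=2, physical=[C,B,A,l,e,F,G,H], logical=[A,l,e,F,G,H,C,B]
After op 8 (rotate(-3)): offset=7, physical=[C,B,A,l,e,F,G,H], logical=[H,C,B,A,l,e,F,G]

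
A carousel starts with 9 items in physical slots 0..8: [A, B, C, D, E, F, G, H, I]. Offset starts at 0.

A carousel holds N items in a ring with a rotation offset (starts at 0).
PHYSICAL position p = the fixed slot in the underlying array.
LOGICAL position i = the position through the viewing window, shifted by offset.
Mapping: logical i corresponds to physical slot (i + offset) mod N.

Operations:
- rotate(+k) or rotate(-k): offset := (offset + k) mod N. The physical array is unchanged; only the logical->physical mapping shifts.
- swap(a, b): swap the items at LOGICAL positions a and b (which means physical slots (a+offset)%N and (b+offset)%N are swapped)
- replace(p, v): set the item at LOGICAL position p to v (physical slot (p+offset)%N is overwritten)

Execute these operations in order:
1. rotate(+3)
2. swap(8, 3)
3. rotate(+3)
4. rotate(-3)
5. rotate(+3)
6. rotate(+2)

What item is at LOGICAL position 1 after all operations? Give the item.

Answer: A

Derivation:
After op 1 (rotate(+3)): offset=3, physical=[A,B,C,D,E,F,G,H,I], logical=[D,E,F,G,H,I,A,B,C]
After op 2 (swap(8, 3)): offset=3, physical=[A,B,G,D,E,F,C,H,I], logical=[D,E,F,C,H,I,A,B,G]
After op 3 (rotate(+3)): offset=6, physical=[A,B,G,D,E,F,C,H,I], logical=[C,H,I,A,B,G,D,E,F]
After op 4 (rotate(-3)): offset=3, physical=[A,B,G,D,E,F,C,H,I], logical=[D,E,F,C,H,I,A,B,G]
After op 5 (rotate(+3)): offset=6, physical=[A,B,G,D,E,F,C,H,I], logical=[C,H,I,A,B,G,D,E,F]
After op 6 (rotate(+2)): offset=8, physical=[A,B,G,D,E,F,C,H,I], logical=[I,A,B,G,D,E,F,C,H]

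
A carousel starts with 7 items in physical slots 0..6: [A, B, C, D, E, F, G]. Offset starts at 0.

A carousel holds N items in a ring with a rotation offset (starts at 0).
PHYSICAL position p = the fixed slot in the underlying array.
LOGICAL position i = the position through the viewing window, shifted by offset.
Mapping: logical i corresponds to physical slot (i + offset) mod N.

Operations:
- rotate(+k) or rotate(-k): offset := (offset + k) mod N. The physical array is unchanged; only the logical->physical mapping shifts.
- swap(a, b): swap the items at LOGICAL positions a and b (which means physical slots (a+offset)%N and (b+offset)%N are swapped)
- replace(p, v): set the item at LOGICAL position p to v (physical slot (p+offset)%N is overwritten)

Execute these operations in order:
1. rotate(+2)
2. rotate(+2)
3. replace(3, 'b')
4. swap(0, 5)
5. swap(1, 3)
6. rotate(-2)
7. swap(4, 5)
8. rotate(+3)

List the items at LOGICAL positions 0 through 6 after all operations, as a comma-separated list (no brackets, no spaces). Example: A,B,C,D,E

Answer: b,F,G,B,E,D,C

Derivation:
After op 1 (rotate(+2)): offset=2, physical=[A,B,C,D,E,F,G], logical=[C,D,E,F,G,A,B]
After op 2 (rotate(+2)): offset=4, physical=[A,B,C,D,E,F,G], logical=[E,F,G,A,B,C,D]
After op 3 (replace(3, 'b')): offset=4, physical=[b,B,C,D,E,F,G], logical=[E,F,G,b,B,C,D]
After op 4 (swap(0, 5)): offset=4, physical=[b,B,E,D,C,F,G], logical=[C,F,G,b,B,E,D]
After op 5 (swap(1, 3)): offset=4, physical=[F,B,E,D,C,b,G], logical=[C,b,G,F,B,E,D]
After op 6 (rotate(-2)): offset=2, physical=[F,B,E,D,C,b,G], logical=[E,D,C,b,G,F,B]
After op 7 (swap(4, 5)): offset=2, physical=[G,B,E,D,C,b,F], logical=[E,D,C,b,F,G,B]
After op 8 (rotate(+3)): offset=5, physical=[G,B,E,D,C,b,F], logical=[b,F,G,B,E,D,C]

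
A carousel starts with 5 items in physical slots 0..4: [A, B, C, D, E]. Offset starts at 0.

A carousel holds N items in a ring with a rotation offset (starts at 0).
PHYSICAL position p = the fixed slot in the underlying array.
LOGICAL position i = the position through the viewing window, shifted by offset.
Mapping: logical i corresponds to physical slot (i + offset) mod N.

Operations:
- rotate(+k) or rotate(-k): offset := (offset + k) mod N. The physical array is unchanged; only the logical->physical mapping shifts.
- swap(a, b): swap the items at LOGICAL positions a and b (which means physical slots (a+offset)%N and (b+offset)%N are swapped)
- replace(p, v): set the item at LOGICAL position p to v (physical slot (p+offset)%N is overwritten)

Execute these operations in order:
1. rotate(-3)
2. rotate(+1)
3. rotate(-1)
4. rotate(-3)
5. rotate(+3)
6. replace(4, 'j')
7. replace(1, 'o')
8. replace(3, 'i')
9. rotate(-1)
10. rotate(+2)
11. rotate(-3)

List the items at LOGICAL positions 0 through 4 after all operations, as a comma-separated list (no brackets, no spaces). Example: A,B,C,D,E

After op 1 (rotate(-3)): offset=2, physical=[A,B,C,D,E], logical=[C,D,E,A,B]
After op 2 (rotate(+1)): offset=3, physical=[A,B,C,D,E], logical=[D,E,A,B,C]
After op 3 (rotate(-1)): offset=2, physical=[A,B,C,D,E], logical=[C,D,E,A,B]
After op 4 (rotate(-3)): offset=4, physical=[A,B,C,D,E], logical=[E,A,B,C,D]
After op 5 (rotate(+3)): offset=2, physical=[A,B,C,D,E], logical=[C,D,E,A,B]
After op 6 (replace(4, 'j')): offset=2, physical=[A,j,C,D,E], logical=[C,D,E,A,j]
After op 7 (replace(1, 'o')): offset=2, physical=[A,j,C,o,E], logical=[C,o,E,A,j]
After op 8 (replace(3, 'i')): offset=2, physical=[i,j,C,o,E], logical=[C,o,E,i,j]
After op 9 (rotate(-1)): offset=1, physical=[i,j,C,o,E], logical=[j,C,o,E,i]
After op 10 (rotate(+2)): offset=3, physical=[i,j,C,o,E], logical=[o,E,i,j,C]
After op 11 (rotate(-3)): offset=0, physical=[i,j,C,o,E], logical=[i,j,C,o,E]

Answer: i,j,C,o,E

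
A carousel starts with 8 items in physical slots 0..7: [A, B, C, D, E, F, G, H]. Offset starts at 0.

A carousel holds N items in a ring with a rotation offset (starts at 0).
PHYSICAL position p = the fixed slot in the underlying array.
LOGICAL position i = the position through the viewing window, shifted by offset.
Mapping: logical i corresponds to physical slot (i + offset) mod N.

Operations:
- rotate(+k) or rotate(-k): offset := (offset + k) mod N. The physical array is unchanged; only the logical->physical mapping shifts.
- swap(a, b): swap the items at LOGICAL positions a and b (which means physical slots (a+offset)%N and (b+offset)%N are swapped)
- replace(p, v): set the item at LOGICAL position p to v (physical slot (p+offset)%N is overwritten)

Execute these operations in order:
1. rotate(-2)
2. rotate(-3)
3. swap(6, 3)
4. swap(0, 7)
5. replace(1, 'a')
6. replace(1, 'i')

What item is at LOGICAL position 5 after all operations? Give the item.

After op 1 (rotate(-2)): offset=6, physical=[A,B,C,D,E,F,G,H], logical=[G,H,A,B,C,D,E,F]
After op 2 (rotate(-3)): offset=3, physical=[A,B,C,D,E,F,G,H], logical=[D,E,F,G,H,A,B,C]
After op 3 (swap(6, 3)): offset=3, physical=[A,G,C,D,E,F,B,H], logical=[D,E,F,B,H,A,G,C]
After op 4 (swap(0, 7)): offset=3, physical=[A,G,D,C,E,F,B,H], logical=[C,E,F,B,H,A,G,D]
After op 5 (replace(1, 'a')): offset=3, physical=[A,G,D,C,a,F,B,H], logical=[C,a,F,B,H,A,G,D]
After op 6 (replace(1, 'i')): offset=3, physical=[A,G,D,C,i,F,B,H], logical=[C,i,F,B,H,A,G,D]

Answer: A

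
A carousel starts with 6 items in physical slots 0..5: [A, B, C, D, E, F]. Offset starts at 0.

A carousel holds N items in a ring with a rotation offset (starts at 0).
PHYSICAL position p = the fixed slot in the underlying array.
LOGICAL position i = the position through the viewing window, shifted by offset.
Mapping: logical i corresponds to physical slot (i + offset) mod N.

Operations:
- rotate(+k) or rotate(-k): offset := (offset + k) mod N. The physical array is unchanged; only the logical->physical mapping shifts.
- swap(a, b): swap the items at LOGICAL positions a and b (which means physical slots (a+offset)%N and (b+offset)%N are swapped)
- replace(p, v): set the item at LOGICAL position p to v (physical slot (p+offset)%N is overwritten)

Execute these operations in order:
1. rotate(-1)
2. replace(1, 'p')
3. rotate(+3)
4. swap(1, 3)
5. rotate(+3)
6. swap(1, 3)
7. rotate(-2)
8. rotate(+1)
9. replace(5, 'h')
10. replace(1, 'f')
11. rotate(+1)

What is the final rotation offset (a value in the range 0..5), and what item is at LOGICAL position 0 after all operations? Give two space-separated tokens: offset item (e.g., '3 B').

After op 1 (rotate(-1)): offset=5, physical=[A,B,C,D,E,F], logical=[F,A,B,C,D,E]
After op 2 (replace(1, 'p')): offset=5, physical=[p,B,C,D,E,F], logical=[F,p,B,C,D,E]
After op 3 (rotate(+3)): offset=2, physical=[p,B,C,D,E,F], logical=[C,D,E,F,p,B]
After op 4 (swap(1, 3)): offset=2, physical=[p,B,C,F,E,D], logical=[C,F,E,D,p,B]
After op 5 (rotate(+3)): offset=5, physical=[p,B,C,F,E,D], logical=[D,p,B,C,F,E]
After op 6 (swap(1, 3)): offset=5, physical=[C,B,p,F,E,D], logical=[D,C,B,p,F,E]
After op 7 (rotate(-2)): offset=3, physical=[C,B,p,F,E,D], logical=[F,E,D,C,B,p]
After op 8 (rotate(+1)): offset=4, physical=[C,B,p,F,E,D], logical=[E,D,C,B,p,F]
After op 9 (replace(5, 'h')): offset=4, physical=[C,B,p,h,E,D], logical=[E,D,C,B,p,h]
After op 10 (replace(1, 'f')): offset=4, physical=[C,B,p,h,E,f], logical=[E,f,C,B,p,h]
After op 11 (rotate(+1)): offset=5, physical=[C,B,p,h,E,f], logical=[f,C,B,p,h,E]

Answer: 5 f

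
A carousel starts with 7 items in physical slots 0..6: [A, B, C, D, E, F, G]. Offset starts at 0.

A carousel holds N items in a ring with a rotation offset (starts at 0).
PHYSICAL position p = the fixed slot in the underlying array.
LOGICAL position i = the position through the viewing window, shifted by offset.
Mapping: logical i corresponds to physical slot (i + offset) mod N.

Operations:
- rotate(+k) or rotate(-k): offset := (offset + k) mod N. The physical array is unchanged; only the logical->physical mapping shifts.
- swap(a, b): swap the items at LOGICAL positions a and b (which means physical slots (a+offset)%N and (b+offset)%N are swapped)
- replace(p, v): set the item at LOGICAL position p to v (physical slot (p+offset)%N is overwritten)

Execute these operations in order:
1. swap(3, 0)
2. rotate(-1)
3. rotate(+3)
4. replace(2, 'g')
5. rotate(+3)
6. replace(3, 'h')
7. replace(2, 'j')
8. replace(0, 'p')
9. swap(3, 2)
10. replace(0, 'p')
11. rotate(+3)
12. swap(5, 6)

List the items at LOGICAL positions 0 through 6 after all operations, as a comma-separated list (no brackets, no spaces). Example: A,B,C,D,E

Answer: j,C,A,g,p,h,G

Derivation:
After op 1 (swap(3, 0)): offset=0, physical=[D,B,C,A,E,F,G], logical=[D,B,C,A,E,F,G]
After op 2 (rotate(-1)): offset=6, physical=[D,B,C,A,E,F,G], logical=[G,D,B,C,A,E,F]
After op 3 (rotate(+3)): offset=2, physical=[D,B,C,A,E,F,G], logical=[C,A,E,F,G,D,B]
After op 4 (replace(2, 'g')): offset=2, physical=[D,B,C,A,g,F,G], logical=[C,A,g,F,G,D,B]
After op 5 (rotate(+3)): offset=5, physical=[D,B,C,A,g,F,G], logical=[F,G,D,B,C,A,g]
After op 6 (replace(3, 'h')): offset=5, physical=[D,h,C,A,g,F,G], logical=[F,G,D,h,C,A,g]
After op 7 (replace(2, 'j')): offset=5, physical=[j,h,C,A,g,F,G], logical=[F,G,j,h,C,A,g]
After op 8 (replace(0, 'p')): offset=5, physical=[j,h,C,A,g,p,G], logical=[p,G,j,h,C,A,g]
After op 9 (swap(3, 2)): offset=5, physical=[h,j,C,A,g,p,G], logical=[p,G,h,j,C,A,g]
After op 10 (replace(0, 'p')): offset=5, physical=[h,j,C,A,g,p,G], logical=[p,G,h,j,C,A,g]
After op 11 (rotate(+3)): offset=1, physical=[h,j,C,A,g,p,G], logical=[j,C,A,g,p,G,h]
After op 12 (swap(5, 6)): offset=1, physical=[G,j,C,A,g,p,h], logical=[j,C,A,g,p,h,G]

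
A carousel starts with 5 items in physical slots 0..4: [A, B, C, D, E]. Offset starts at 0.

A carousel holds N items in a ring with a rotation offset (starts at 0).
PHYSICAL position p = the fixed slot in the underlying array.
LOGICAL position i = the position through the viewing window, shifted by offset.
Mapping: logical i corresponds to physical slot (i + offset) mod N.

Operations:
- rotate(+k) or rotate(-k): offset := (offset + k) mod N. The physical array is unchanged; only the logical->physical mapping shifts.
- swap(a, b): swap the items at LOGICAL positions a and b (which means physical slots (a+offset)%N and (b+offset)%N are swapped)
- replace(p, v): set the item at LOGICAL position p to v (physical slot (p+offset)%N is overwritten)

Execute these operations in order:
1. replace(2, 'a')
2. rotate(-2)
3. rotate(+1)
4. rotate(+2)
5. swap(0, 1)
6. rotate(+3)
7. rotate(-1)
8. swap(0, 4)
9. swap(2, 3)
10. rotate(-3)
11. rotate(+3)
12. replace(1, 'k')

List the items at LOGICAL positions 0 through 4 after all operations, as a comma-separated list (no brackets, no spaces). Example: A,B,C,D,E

Answer: B,k,a,A,D

Derivation:
After op 1 (replace(2, 'a')): offset=0, physical=[A,B,a,D,E], logical=[A,B,a,D,E]
After op 2 (rotate(-2)): offset=3, physical=[A,B,a,D,E], logical=[D,E,A,B,a]
After op 3 (rotate(+1)): offset=4, physical=[A,B,a,D,E], logical=[E,A,B,a,D]
After op 4 (rotate(+2)): offset=1, physical=[A,B,a,D,E], logical=[B,a,D,E,A]
After op 5 (swap(0, 1)): offset=1, physical=[A,a,B,D,E], logical=[a,B,D,E,A]
After op 6 (rotate(+3)): offset=4, physical=[A,a,B,D,E], logical=[E,A,a,B,D]
After op 7 (rotate(-1)): offset=3, physical=[A,a,B,D,E], logical=[D,E,A,a,B]
After op 8 (swap(0, 4)): offset=3, physical=[A,a,D,B,E], logical=[B,E,A,a,D]
After op 9 (swap(2, 3)): offset=3, physical=[a,A,D,B,E], logical=[B,E,a,A,D]
After op 10 (rotate(-3)): offset=0, physical=[a,A,D,B,E], logical=[a,A,D,B,E]
After op 11 (rotate(+3)): offset=3, physical=[a,A,D,B,E], logical=[B,E,a,A,D]
After op 12 (replace(1, 'k')): offset=3, physical=[a,A,D,B,k], logical=[B,k,a,A,D]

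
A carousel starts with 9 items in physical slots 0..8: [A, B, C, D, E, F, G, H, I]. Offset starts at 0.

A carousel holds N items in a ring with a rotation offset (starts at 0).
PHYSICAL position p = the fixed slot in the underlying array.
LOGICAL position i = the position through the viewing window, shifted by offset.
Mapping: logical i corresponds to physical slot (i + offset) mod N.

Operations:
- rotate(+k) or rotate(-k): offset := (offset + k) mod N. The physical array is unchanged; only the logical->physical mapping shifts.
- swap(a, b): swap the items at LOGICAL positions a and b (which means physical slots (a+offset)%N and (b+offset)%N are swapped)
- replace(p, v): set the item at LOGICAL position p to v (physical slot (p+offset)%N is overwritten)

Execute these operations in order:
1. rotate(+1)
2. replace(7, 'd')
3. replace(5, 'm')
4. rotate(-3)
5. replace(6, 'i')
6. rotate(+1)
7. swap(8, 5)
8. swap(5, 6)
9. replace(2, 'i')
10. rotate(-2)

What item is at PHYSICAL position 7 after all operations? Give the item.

After op 1 (rotate(+1)): offset=1, physical=[A,B,C,D,E,F,G,H,I], logical=[B,C,D,E,F,G,H,I,A]
After op 2 (replace(7, 'd')): offset=1, physical=[A,B,C,D,E,F,G,H,d], logical=[B,C,D,E,F,G,H,d,A]
After op 3 (replace(5, 'm')): offset=1, physical=[A,B,C,D,E,F,m,H,d], logical=[B,C,D,E,F,m,H,d,A]
After op 4 (rotate(-3)): offset=7, physical=[A,B,C,D,E,F,m,H,d], logical=[H,d,A,B,C,D,E,F,m]
After op 5 (replace(6, 'i')): offset=7, physical=[A,B,C,D,i,F,m,H,d], logical=[H,d,A,B,C,D,i,F,m]
After op 6 (rotate(+1)): offset=8, physical=[A,B,C,D,i,F,m,H,d], logical=[d,A,B,C,D,i,F,m,H]
After op 7 (swap(8, 5)): offset=8, physical=[A,B,C,D,H,F,m,i,d], logical=[d,A,B,C,D,H,F,m,i]
After op 8 (swap(5, 6)): offset=8, physical=[A,B,C,D,F,H,m,i,d], logical=[d,A,B,C,D,F,H,m,i]
After op 9 (replace(2, 'i')): offset=8, physical=[A,i,C,D,F,H,m,i,d], logical=[d,A,i,C,D,F,H,m,i]
After op 10 (rotate(-2)): offset=6, physical=[A,i,C,D,F,H,m,i,d], logical=[m,i,d,A,i,C,D,F,H]

Answer: i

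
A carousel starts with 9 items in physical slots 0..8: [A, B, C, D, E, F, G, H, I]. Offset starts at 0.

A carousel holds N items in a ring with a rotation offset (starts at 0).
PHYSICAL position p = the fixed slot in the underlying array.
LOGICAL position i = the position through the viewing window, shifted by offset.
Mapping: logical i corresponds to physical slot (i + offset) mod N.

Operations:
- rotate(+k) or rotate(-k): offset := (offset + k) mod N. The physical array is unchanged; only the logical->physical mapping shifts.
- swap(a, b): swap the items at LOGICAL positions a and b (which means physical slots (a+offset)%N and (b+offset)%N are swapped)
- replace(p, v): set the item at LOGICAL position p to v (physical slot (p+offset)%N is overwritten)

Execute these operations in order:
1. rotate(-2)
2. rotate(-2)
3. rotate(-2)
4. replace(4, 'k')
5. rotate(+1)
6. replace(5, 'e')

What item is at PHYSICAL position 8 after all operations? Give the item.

After op 1 (rotate(-2)): offset=7, physical=[A,B,C,D,E,F,G,H,I], logical=[H,I,A,B,C,D,E,F,G]
After op 2 (rotate(-2)): offset=5, physical=[A,B,C,D,E,F,G,H,I], logical=[F,G,H,I,A,B,C,D,E]
After op 3 (rotate(-2)): offset=3, physical=[A,B,C,D,E,F,G,H,I], logical=[D,E,F,G,H,I,A,B,C]
After op 4 (replace(4, 'k')): offset=3, physical=[A,B,C,D,E,F,G,k,I], logical=[D,E,F,G,k,I,A,B,C]
After op 5 (rotate(+1)): offset=4, physical=[A,B,C,D,E,F,G,k,I], logical=[E,F,G,k,I,A,B,C,D]
After op 6 (replace(5, 'e')): offset=4, physical=[e,B,C,D,E,F,G,k,I], logical=[E,F,G,k,I,e,B,C,D]

Answer: I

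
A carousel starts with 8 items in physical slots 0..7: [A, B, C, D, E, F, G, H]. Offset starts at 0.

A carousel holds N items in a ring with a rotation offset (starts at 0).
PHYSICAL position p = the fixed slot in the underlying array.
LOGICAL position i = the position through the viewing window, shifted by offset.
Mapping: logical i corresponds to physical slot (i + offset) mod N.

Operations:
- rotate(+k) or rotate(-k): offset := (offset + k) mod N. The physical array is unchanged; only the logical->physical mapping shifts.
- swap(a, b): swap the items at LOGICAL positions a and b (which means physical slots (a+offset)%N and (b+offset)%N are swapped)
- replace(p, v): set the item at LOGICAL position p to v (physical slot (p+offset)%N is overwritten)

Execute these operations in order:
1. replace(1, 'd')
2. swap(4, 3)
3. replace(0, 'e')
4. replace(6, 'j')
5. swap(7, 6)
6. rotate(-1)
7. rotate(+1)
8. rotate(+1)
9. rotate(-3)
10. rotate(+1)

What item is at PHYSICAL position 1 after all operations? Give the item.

Answer: d

Derivation:
After op 1 (replace(1, 'd')): offset=0, physical=[A,d,C,D,E,F,G,H], logical=[A,d,C,D,E,F,G,H]
After op 2 (swap(4, 3)): offset=0, physical=[A,d,C,E,D,F,G,H], logical=[A,d,C,E,D,F,G,H]
After op 3 (replace(0, 'e')): offset=0, physical=[e,d,C,E,D,F,G,H], logical=[e,d,C,E,D,F,G,H]
After op 4 (replace(6, 'j')): offset=0, physical=[e,d,C,E,D,F,j,H], logical=[e,d,C,E,D,F,j,H]
After op 5 (swap(7, 6)): offset=0, physical=[e,d,C,E,D,F,H,j], logical=[e,d,C,E,D,F,H,j]
After op 6 (rotate(-1)): offset=7, physical=[e,d,C,E,D,F,H,j], logical=[j,e,d,C,E,D,F,H]
After op 7 (rotate(+1)): offset=0, physical=[e,d,C,E,D,F,H,j], logical=[e,d,C,E,D,F,H,j]
After op 8 (rotate(+1)): offset=1, physical=[e,d,C,E,D,F,H,j], logical=[d,C,E,D,F,H,j,e]
After op 9 (rotate(-3)): offset=6, physical=[e,d,C,E,D,F,H,j], logical=[H,j,e,d,C,E,D,F]
After op 10 (rotate(+1)): offset=7, physical=[e,d,C,E,D,F,H,j], logical=[j,e,d,C,E,D,F,H]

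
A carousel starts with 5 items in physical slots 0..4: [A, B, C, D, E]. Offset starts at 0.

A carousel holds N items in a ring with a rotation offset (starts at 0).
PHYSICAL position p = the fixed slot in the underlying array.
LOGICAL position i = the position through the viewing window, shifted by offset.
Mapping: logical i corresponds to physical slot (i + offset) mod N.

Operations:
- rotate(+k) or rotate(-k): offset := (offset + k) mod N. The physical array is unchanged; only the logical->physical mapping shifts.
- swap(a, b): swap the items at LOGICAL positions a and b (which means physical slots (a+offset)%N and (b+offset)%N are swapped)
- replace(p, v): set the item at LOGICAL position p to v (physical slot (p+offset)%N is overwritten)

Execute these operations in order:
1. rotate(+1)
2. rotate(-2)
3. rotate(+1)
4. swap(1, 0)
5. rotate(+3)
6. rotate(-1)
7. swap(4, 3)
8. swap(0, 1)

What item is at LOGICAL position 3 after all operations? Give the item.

Answer: A

Derivation:
After op 1 (rotate(+1)): offset=1, physical=[A,B,C,D,E], logical=[B,C,D,E,A]
After op 2 (rotate(-2)): offset=4, physical=[A,B,C,D,E], logical=[E,A,B,C,D]
After op 3 (rotate(+1)): offset=0, physical=[A,B,C,D,E], logical=[A,B,C,D,E]
After op 4 (swap(1, 0)): offset=0, physical=[B,A,C,D,E], logical=[B,A,C,D,E]
After op 5 (rotate(+3)): offset=3, physical=[B,A,C,D,E], logical=[D,E,B,A,C]
After op 6 (rotate(-1)): offset=2, physical=[B,A,C,D,E], logical=[C,D,E,B,A]
After op 7 (swap(4, 3)): offset=2, physical=[A,B,C,D,E], logical=[C,D,E,A,B]
After op 8 (swap(0, 1)): offset=2, physical=[A,B,D,C,E], logical=[D,C,E,A,B]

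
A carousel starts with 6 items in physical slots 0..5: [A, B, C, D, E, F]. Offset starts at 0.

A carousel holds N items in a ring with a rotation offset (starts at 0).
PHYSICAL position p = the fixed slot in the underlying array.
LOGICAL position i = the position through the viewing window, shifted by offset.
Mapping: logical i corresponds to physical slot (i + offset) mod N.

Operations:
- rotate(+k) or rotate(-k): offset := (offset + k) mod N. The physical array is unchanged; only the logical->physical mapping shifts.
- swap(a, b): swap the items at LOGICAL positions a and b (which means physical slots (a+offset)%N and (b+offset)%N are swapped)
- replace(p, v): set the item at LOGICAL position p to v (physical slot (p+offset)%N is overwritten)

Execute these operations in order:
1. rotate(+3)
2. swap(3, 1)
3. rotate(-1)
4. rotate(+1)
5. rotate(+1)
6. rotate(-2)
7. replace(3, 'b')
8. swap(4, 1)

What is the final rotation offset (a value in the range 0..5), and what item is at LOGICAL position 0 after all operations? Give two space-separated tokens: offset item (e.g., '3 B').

Answer: 2 C

Derivation:
After op 1 (rotate(+3)): offset=3, physical=[A,B,C,D,E,F], logical=[D,E,F,A,B,C]
After op 2 (swap(3, 1)): offset=3, physical=[E,B,C,D,A,F], logical=[D,A,F,E,B,C]
After op 3 (rotate(-1)): offset=2, physical=[E,B,C,D,A,F], logical=[C,D,A,F,E,B]
After op 4 (rotate(+1)): offset=3, physical=[E,B,C,D,A,F], logical=[D,A,F,E,B,C]
After op 5 (rotate(+1)): offset=4, physical=[E,B,C,D,A,F], logical=[A,F,E,B,C,D]
After op 6 (rotate(-2)): offset=2, physical=[E,B,C,D,A,F], logical=[C,D,A,F,E,B]
After op 7 (replace(3, 'b')): offset=2, physical=[E,B,C,D,A,b], logical=[C,D,A,b,E,B]
After op 8 (swap(4, 1)): offset=2, physical=[D,B,C,E,A,b], logical=[C,E,A,b,D,B]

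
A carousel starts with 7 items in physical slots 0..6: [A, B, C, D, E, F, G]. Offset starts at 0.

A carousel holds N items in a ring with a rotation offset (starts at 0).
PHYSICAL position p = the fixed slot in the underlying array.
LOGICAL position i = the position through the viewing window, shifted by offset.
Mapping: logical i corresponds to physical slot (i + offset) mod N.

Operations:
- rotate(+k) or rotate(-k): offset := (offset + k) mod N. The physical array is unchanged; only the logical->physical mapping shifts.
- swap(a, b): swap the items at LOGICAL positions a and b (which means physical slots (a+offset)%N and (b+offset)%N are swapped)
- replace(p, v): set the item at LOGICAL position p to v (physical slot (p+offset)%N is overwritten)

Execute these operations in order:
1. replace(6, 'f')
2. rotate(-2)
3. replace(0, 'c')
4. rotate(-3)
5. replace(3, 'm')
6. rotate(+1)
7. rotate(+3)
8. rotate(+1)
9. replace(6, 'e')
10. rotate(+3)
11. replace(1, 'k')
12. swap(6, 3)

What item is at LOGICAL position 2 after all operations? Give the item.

Answer: m

Derivation:
After op 1 (replace(6, 'f')): offset=0, physical=[A,B,C,D,E,F,f], logical=[A,B,C,D,E,F,f]
After op 2 (rotate(-2)): offset=5, physical=[A,B,C,D,E,F,f], logical=[F,f,A,B,C,D,E]
After op 3 (replace(0, 'c')): offset=5, physical=[A,B,C,D,E,c,f], logical=[c,f,A,B,C,D,E]
After op 4 (rotate(-3)): offset=2, physical=[A,B,C,D,E,c,f], logical=[C,D,E,c,f,A,B]
After op 5 (replace(3, 'm')): offset=2, physical=[A,B,C,D,E,m,f], logical=[C,D,E,m,f,A,B]
After op 6 (rotate(+1)): offset=3, physical=[A,B,C,D,E,m,f], logical=[D,E,m,f,A,B,C]
After op 7 (rotate(+3)): offset=6, physical=[A,B,C,D,E,m,f], logical=[f,A,B,C,D,E,m]
After op 8 (rotate(+1)): offset=0, physical=[A,B,C,D,E,m,f], logical=[A,B,C,D,E,m,f]
After op 9 (replace(6, 'e')): offset=0, physical=[A,B,C,D,E,m,e], logical=[A,B,C,D,E,m,e]
After op 10 (rotate(+3)): offset=3, physical=[A,B,C,D,E,m,e], logical=[D,E,m,e,A,B,C]
After op 11 (replace(1, 'k')): offset=3, physical=[A,B,C,D,k,m,e], logical=[D,k,m,e,A,B,C]
After op 12 (swap(6, 3)): offset=3, physical=[A,B,e,D,k,m,C], logical=[D,k,m,C,A,B,e]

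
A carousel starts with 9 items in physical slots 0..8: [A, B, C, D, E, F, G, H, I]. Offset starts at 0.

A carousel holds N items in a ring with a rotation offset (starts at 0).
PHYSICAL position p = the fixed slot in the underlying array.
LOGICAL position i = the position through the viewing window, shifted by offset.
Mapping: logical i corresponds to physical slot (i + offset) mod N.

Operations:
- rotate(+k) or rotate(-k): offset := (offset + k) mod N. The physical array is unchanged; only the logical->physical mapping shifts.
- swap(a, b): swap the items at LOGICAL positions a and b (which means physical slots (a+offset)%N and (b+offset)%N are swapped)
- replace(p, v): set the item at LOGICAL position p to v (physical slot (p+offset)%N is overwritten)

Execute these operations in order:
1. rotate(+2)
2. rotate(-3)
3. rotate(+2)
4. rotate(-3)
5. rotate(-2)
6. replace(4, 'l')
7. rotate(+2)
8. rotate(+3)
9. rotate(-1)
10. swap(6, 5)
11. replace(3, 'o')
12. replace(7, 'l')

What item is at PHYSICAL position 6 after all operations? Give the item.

Answer: F

Derivation:
After op 1 (rotate(+2)): offset=2, physical=[A,B,C,D,E,F,G,H,I], logical=[C,D,E,F,G,H,I,A,B]
After op 2 (rotate(-3)): offset=8, physical=[A,B,C,D,E,F,G,H,I], logical=[I,A,B,C,D,E,F,G,H]
After op 3 (rotate(+2)): offset=1, physical=[A,B,C,D,E,F,G,H,I], logical=[B,C,D,E,F,G,H,I,A]
After op 4 (rotate(-3)): offset=7, physical=[A,B,C,D,E,F,G,H,I], logical=[H,I,A,B,C,D,E,F,G]
After op 5 (rotate(-2)): offset=5, physical=[A,B,C,D,E,F,G,H,I], logical=[F,G,H,I,A,B,C,D,E]
After op 6 (replace(4, 'l')): offset=5, physical=[l,B,C,D,E,F,G,H,I], logical=[F,G,H,I,l,B,C,D,E]
After op 7 (rotate(+2)): offset=7, physical=[l,B,C,D,E,F,G,H,I], logical=[H,I,l,B,C,D,E,F,G]
After op 8 (rotate(+3)): offset=1, physical=[l,B,C,D,E,F,G,H,I], logical=[B,C,D,E,F,G,H,I,l]
After op 9 (rotate(-1)): offset=0, physical=[l,B,C,D,E,F,G,H,I], logical=[l,B,C,D,E,F,G,H,I]
After op 10 (swap(6, 5)): offset=0, physical=[l,B,C,D,E,G,F,H,I], logical=[l,B,C,D,E,G,F,H,I]
After op 11 (replace(3, 'o')): offset=0, physical=[l,B,C,o,E,G,F,H,I], logical=[l,B,C,o,E,G,F,H,I]
After op 12 (replace(7, 'l')): offset=0, physical=[l,B,C,o,E,G,F,l,I], logical=[l,B,C,o,E,G,F,l,I]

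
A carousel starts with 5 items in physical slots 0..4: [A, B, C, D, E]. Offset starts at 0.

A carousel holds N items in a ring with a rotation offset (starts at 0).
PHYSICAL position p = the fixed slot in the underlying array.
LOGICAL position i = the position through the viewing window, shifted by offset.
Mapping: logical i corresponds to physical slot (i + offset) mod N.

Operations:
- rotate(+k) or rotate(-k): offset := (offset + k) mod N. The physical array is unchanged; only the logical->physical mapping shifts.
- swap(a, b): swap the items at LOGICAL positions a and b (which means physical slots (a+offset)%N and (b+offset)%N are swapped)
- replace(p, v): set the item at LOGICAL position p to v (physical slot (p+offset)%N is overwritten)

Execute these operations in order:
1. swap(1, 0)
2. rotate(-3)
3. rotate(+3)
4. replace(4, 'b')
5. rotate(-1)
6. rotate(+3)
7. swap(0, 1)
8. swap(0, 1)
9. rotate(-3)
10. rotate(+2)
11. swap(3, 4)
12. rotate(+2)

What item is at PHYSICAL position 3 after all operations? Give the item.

Answer: D

Derivation:
After op 1 (swap(1, 0)): offset=0, physical=[B,A,C,D,E], logical=[B,A,C,D,E]
After op 2 (rotate(-3)): offset=2, physical=[B,A,C,D,E], logical=[C,D,E,B,A]
After op 3 (rotate(+3)): offset=0, physical=[B,A,C,D,E], logical=[B,A,C,D,E]
After op 4 (replace(4, 'b')): offset=0, physical=[B,A,C,D,b], logical=[B,A,C,D,b]
After op 5 (rotate(-1)): offset=4, physical=[B,A,C,D,b], logical=[b,B,A,C,D]
After op 6 (rotate(+3)): offset=2, physical=[B,A,C,D,b], logical=[C,D,b,B,A]
After op 7 (swap(0, 1)): offset=2, physical=[B,A,D,C,b], logical=[D,C,b,B,A]
After op 8 (swap(0, 1)): offset=2, physical=[B,A,C,D,b], logical=[C,D,b,B,A]
After op 9 (rotate(-3)): offset=4, physical=[B,A,C,D,b], logical=[b,B,A,C,D]
After op 10 (rotate(+2)): offset=1, physical=[B,A,C,D,b], logical=[A,C,D,b,B]
After op 11 (swap(3, 4)): offset=1, physical=[b,A,C,D,B], logical=[A,C,D,B,b]
After op 12 (rotate(+2)): offset=3, physical=[b,A,C,D,B], logical=[D,B,b,A,C]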